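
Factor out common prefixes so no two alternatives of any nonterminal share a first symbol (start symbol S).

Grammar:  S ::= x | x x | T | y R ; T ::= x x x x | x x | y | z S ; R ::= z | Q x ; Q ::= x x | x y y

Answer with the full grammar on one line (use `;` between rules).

S has alternatives sharing prefix 'x': factor to S → x S' with S' → ε | x.
T has alternatives sharing prefix 'x x': factor to T → x x T' with T' → x x | ε.
Q has alternatives sharing prefix 'x': factor to Q → x Q' with Q' → x | y y.

S ::= T | y R | x S'; T ::= y | z S | x x T'; R ::= z | Q x; Q ::= x Q'; S' ::= ε | x; T' ::= x x | ε; Q' ::= x | y y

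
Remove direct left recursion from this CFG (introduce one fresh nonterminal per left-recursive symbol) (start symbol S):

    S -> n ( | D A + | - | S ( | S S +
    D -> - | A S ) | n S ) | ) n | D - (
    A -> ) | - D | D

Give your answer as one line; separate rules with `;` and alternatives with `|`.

S, D are directly left-recursive.
For S: α = {(, S +}, β = {n (, D A +, -}. Rewrite as S → β S' and S' → α S' | ε.
For D: α = {- (}, β = {-, A S ), n S ), ) n}. Rewrite as D → β D' and D' → α D' | ε.

S -> n ( S' | D A + S' | - S'; D -> - D' | A S ) D' | n S ) D' | ) n D'; A -> ) | - D | D; S' -> ( S' | S + S' | ε; D' -> - ( D' | ε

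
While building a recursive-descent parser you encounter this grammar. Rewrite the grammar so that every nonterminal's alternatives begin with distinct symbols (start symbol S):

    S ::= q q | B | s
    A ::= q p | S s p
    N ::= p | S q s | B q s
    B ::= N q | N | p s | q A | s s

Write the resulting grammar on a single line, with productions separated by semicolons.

S ::= q q | B | s; A ::= q p | S s p; N ::= p | S q s | B q s; B ::= p s | q A | s s | N B'; B' ::= q | ε

B has alternatives sharing prefix 'N': factor to B → N B' with B' → q | ε.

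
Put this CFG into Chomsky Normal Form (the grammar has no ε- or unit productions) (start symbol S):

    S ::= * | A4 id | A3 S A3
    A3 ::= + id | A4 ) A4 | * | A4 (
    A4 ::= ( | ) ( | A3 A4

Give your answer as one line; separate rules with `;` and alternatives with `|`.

S ::= * | A4 X1 | A3 Y1; A3 ::= X2 X1 | A4 Y2 | * | A4 X4; A4 ::= ( | X3 X4 | A3 A4; X1 ::= id; X2 ::= +; X3 ::= ); X4 ::= (; Y1 ::= S A3; Y2 ::= X3 A4

Introduce a nonterminal for each terminal appearing in a rule of length ≥ 2: X1 → id, X2 → +, X3 → ), X4 → (.
Binarize each right-hand side of length ≥ 3 by chaining fresh nonterminals (Y1, Y2, …): affected rules were S → A3 S A3; A3 → A4 X3 A4.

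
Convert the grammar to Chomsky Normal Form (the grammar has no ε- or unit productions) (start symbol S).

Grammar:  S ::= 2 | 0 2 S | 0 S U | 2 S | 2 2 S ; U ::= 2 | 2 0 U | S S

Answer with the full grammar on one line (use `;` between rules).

S ::= 2 | X1 Y1 | X1 Y2 | X2 S | X2 Y3; U ::= 2 | X2 Y4 | S S; X1 ::= 0; X2 ::= 2; Y1 ::= X2 S; Y2 ::= S U; Y3 ::= X2 S; Y4 ::= X1 U

Introduce a nonterminal for each terminal appearing in a rule of length ≥ 2: X1 → 0, X2 → 2.
Binarize each right-hand side of length ≥ 3 by chaining fresh nonterminals (Y1, Y2, …): affected rules were S → X1 X2 S; S → X1 S U; S → X2 X2 S; U → X2 X1 U.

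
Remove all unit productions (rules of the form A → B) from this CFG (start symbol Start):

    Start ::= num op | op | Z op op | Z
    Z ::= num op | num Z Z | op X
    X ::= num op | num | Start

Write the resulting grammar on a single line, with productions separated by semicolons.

Unit pairs: Start ⇒* {Z}; X ⇒* {Start, Z}.
For each unit pair (A, B), copy every non-unit production of B to A, then drop all unit productions.

Start ::= num op | num Z Z | op X | op | Z op op; Z ::= num op | num Z Z | op X; X ::= num op | num Z Z | op X | op | Z op op | num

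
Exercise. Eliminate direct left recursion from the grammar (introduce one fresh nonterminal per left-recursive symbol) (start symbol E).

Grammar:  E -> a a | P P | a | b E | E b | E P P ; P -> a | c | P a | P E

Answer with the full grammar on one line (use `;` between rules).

E -> a a E' | P P E' | a E' | b E E'; P -> a P' | c P'; E' -> b E' | P P E' | ε; P' -> a P' | E P' | ε

E, P are directly left-recursive.
For E: α = {b, P P}, β = {a a, P P, a, b E}. Rewrite as E → β E' and E' → α E' | ε.
For P: α = {a, E}, β = {a, c}. Rewrite as P → β P' and P' → α P' | ε.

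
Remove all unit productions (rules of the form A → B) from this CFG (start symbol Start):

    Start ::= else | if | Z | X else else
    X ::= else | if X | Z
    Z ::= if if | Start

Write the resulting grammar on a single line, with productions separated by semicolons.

Unit pairs: Start ⇒* {Z}; X ⇒* {Start, Z}; Z ⇒* {Start}.
For each unit pair (A, B), copy every non-unit production of B to A, then drop all unit productions.

Start ::= if if | else | if | X else else; X ::= if if | else | if | X else else | if X; Z ::= if if | else | if | X else else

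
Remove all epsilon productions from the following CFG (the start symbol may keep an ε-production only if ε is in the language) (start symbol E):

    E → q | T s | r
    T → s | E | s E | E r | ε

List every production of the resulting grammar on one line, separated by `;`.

The nullable symbols are {T}.
ε ∉ L(G), so no ε-production is kept.
For each production, add variants omitting each subset of nullable occurrences: E → T s gives T s | s.

E → q | T s | s | r; T → s | E | s E | E r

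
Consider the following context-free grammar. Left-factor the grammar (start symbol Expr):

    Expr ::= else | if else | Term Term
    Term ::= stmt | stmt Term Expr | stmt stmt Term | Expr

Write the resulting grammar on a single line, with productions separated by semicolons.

Expr ::= else | if else | Term Term; Term ::= Expr | stmt Term1; Term1 ::= eps | Term Expr | stmt Term

Term has alternatives sharing prefix 'stmt': factor to Term → stmt Term1 with Term1 → ε | Term Expr | stmt Term.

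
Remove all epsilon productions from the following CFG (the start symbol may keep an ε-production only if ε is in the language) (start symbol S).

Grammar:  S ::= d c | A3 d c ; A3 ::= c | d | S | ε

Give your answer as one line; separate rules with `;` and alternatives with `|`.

S ::= d c | A3 d c; A3 ::= c | d | S

Nullable set = {A3}.
ε ∉ L(G), so no ε-production is kept.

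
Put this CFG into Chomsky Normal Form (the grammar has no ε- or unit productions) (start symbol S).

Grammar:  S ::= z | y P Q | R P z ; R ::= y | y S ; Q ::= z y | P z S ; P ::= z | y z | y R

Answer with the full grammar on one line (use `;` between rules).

S ::= z | X1 Y1 | R Y2; R ::= y | X1 S; Q ::= X2 X1 | P Y3; P ::= z | X1 X2 | X1 R; X1 ::= y; X2 ::= z; Y1 ::= P Q; Y2 ::= P X2; Y3 ::= X2 S

Introduce a nonterminal for each terminal appearing in a rule of length ≥ 2: X1 → y, X2 → z.
Binarize each right-hand side of length ≥ 3 by chaining fresh nonterminals (Y1, Y2, …): affected rules were S → X1 P Q; S → R P X2; Q → P X2 S.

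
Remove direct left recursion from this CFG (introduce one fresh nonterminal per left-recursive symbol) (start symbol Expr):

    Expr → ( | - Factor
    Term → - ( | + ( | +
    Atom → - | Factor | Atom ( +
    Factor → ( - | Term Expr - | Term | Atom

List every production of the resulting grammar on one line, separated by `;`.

Directly left-recursive nonterminal: Atom.
For Atom: α = {( +}, β = {-, Factor}. Rewrite as Atom → β Atom1 and Atom1 → α Atom1 | ε.

Expr → ( | - Factor; Term → - ( | + ( | +; Atom → - Atom1 | Factor Atom1; Factor → ( - | Term Expr - | Term | Atom; Atom1 → ( + Atom1 | ε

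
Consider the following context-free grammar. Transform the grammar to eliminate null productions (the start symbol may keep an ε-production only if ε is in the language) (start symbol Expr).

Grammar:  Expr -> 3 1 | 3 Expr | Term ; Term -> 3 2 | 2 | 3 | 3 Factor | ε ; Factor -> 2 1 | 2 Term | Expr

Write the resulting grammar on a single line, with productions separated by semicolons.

Nullable set = {Expr, Factor, Term}.
ε ∈ L(G) since Expr is nullable, so keep Expr → ε.
Expand every rule over subsets of its nullable positions: Expr → 3 Expr gives 3 Expr | 3. Factor → 2 Term gives 2 Term | 2.

Expr -> 3 1 | 3 Expr | 3 | Term | ε; Term -> 3 2 | 2 | 3 | 3 Factor; Factor -> 2 1 | 2 Term | 2 | Expr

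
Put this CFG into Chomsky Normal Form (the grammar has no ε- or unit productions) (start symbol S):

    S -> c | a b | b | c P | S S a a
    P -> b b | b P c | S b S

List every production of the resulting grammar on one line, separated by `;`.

S -> c | X1 X2 | b | X3 P | S Y1; P -> X2 X2 | X2 Y3 | S Y4; X1 -> a; X2 -> b; X3 -> c; Y1 -> S Y2; Y2 -> X1 X1; Y3 -> P X3; Y4 -> X2 S

Introduce a nonterminal for each terminal appearing in a rule of length ≥ 2: X1 → a, X2 → b, X3 → c.
Binarize each right-hand side of length ≥ 3 by chaining fresh nonterminals (Y1, Y2, …): affected rules were S → S S X1 X1; P → X2 P X3; P → S X2 S.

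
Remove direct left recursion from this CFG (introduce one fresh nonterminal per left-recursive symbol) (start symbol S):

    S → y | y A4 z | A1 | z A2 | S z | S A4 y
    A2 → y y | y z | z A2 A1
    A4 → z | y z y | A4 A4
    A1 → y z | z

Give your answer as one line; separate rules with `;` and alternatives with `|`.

S → y S' | y A4 z S' | A1 S' | z A2 S'; A2 → y y | y z | z A2 A1; A4 → z A4' | y z y A4'; A1 → y z | z; S' → z S' | A4 y S' | ε; A4' → A4 A4' | ε

S, A4 are directly left-recursive.
For S: α = {z, A4 y}, β = {y, y A4 z, A1, z A2}. Rewrite as S → β S' and S' → α S' | ε.
For A4: α = {A4}, β = {z, y z y}. Rewrite as A4 → β A4' and A4' → α A4' | ε.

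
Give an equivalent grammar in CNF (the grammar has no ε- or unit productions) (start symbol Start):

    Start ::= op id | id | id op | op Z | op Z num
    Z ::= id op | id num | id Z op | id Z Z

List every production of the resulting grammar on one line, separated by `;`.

Introduce a nonterminal for each terminal appearing in a rule of length ≥ 2: X1 → op, X2 → id, X3 → num.
Binarize each right-hand side of length ≥ 3 by chaining fresh nonterminals (Y1, Y2, …): affected rules were Start → X1 Z X3; Z → X2 Z X1; Z → X2 Z Z.

Start ::= X1 X2 | id | X2 X1 | X1 Z | X1 Y1; Z ::= X2 X1 | X2 X3 | X2 Y2 | X2 Y3; X1 ::= op; X2 ::= id; X3 ::= num; Y1 ::= Z X3; Y2 ::= Z X1; Y3 ::= Z Z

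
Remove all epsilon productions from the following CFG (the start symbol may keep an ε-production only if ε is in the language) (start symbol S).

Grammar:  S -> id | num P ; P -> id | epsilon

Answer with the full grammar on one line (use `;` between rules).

Nullable set = {P}.
ε ∉ L(G), so no ε-production is kept.
For each production, add variants omitting each subset of nullable occurrences: S → num P gives num P | num.

S -> id | num P | num; P -> id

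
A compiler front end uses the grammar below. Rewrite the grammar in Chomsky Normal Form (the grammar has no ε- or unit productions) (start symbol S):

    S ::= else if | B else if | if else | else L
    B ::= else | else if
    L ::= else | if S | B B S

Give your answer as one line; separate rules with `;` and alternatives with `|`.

S ::= X1 X2 | B Y1 | X2 X1 | X1 L; B ::= else | X1 X2; L ::= else | X2 S | B Y2; X1 ::= else; X2 ::= if; Y1 ::= X1 X2; Y2 ::= B S

Introduce a nonterminal for each terminal appearing in a rule of length ≥ 2: X1 → else, X2 → if.
Binarize each right-hand side of length ≥ 3 by chaining fresh nonterminals (Y1, Y2, …): affected rules were S → B X1 X2; L → B B S.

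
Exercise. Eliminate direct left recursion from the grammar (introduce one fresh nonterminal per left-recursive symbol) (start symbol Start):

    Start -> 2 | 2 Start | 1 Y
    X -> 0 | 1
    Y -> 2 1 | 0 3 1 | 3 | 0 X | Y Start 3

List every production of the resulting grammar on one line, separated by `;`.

Y is directly left-recursive.
For Y: α = {Start 3}, β = {2 1, 0 3 1, 3, 0 X}. Rewrite as Y → β Y1 and Y1 → α Y1 | ε.

Start -> 2 | 2 Start | 1 Y; X -> 0 | 1; Y -> 2 1 Y1 | 0 3 1 Y1 | 3 Y1 | 0 X Y1; Y1 -> Start 3 Y1 | ε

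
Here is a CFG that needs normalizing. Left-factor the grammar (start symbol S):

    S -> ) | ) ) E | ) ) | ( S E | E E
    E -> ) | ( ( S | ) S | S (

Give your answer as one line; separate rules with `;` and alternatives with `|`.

S -> ( S E | E E | ) S'; E -> ( ( S | S ( | ) E'; S' -> ε | ) S''; E' -> ε | S; S'' -> E | ε

S has alternatives sharing prefix ')': factor to S → ) S' with S' → ε | ) E | ).
E has alternatives sharing prefix ')': factor to E → ) E' with E' → ε | S.
S' has alternatives sharing prefix ')': factor to S' → ) S'' with S'' → E | ε.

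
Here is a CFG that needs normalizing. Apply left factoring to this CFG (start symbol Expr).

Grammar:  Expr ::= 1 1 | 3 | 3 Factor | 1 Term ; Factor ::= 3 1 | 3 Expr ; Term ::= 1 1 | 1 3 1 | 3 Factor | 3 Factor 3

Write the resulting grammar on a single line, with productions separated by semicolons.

Expr ::= 1 Expr1 | 3 Expr2; Factor ::= 3 Factor1; Term ::= 3 Factor Term1 | 1 Term2; Expr1 ::= 1 | Term; Expr2 ::= ε | Factor; Factor1 ::= 1 | Expr; Term1 ::= ε | 3; Term2 ::= 1 | 3 1

Expr has alternatives sharing prefix '1': factor to Expr → 1 Expr1 with Expr1 → 1 | Term.
Expr has alternatives sharing prefix '3': factor to Expr → 3 Expr2 with Expr2 → ε | Factor.
Factor has alternatives sharing prefix '3': factor to Factor → 3 Factor1 with Factor1 → 1 | Expr.
Term has alternatives sharing prefix '3 Factor': factor to Term → 3 Factor Term1 with Term1 → ε | 3.
Term has alternatives sharing prefix '1': factor to Term → 1 Term2 with Term2 → 1 | 3 1.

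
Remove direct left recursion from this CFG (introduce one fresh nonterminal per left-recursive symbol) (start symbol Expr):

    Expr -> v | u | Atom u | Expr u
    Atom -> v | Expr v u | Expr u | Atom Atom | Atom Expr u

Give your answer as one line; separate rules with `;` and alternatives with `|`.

Left recursion appears on Expr, Atom.
For Expr: α = {u}, β = {v, u, Atom u}. Rewrite as Expr → β Expr1 and Expr1 → α Expr1 | ε.
For Atom: α = {Atom, Expr u}, β = {v, Expr v u, Expr u}. Rewrite as Atom → β Atom1 and Atom1 → α Atom1 | ε.

Expr -> v Expr1 | u Expr1 | Atom u Expr1; Atom -> v Atom1 | Expr v u Atom1 | Expr u Atom1; Expr1 -> u Expr1 | epsilon; Atom1 -> Atom Atom1 | Expr u Atom1 | epsilon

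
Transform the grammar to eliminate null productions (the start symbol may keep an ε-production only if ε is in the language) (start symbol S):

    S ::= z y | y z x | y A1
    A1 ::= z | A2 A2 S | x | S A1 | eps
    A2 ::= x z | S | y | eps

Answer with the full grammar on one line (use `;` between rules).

S ::= z y | y z x | y A1 | y; A1 ::= z | A2 A2 S | A2 S | S | x | S A1; A2 ::= x z | S | y

Nullable nonterminals: {A1, A2}.
ε ∉ L(G), so no ε-production is kept.
Expand every rule over subsets of its nullable positions: S → y A1 gives y A1 | y. A1 → A2 A2 S gives A2 A2 S | A2 S | S.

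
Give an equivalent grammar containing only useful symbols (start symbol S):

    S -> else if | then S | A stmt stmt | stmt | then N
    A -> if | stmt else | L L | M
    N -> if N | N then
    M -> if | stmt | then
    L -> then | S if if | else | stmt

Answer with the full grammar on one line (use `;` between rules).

S -> else if | then S | A stmt stmt | stmt; A -> if | stmt else | L L | M; M -> if | stmt | then; L -> then | S if if | else | stmt

Generating nonterminals: {A, L, M, S}.
Reachable from S after that: {A, L, M, S}.
Removed useless symbols: {N} and every production mentioning them.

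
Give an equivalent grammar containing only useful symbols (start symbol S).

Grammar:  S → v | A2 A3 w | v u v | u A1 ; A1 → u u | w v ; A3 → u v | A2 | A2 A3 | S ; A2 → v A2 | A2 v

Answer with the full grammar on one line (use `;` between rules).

S → v | v u v | u A1; A1 → u u | w v

Generating nonterminals: {A1, A3, S}.
Reachable from S after that: {A1, S}.
Removed useless symbols: {A2, A3} and every production mentioning them.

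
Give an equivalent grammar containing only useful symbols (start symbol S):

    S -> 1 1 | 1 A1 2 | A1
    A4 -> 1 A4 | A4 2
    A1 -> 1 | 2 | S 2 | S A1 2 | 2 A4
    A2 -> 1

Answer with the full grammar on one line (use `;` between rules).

Generating nonterminals: {A1, A2, S}.
Reachable from S after that: {A1, S}.
Removed useless symbols: {A2, A4} and every production mentioning them.

S -> 1 1 | 1 A1 2 | A1; A1 -> 1 | 2 | S 2 | S A1 2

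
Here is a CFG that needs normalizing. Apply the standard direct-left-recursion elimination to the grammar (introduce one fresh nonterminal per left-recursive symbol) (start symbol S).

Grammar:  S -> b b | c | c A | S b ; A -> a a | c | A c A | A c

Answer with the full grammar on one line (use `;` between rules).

Directly left-recursive nonterminals: S, A.
For S: α = {b}, β = {b b, c, c A}. Rewrite as S → β S' and S' → α S' | ε.
For A: α = {c A, c}, β = {a a, c}. Rewrite as A → β A' and A' → α A' | ε.

S -> b b S' | c S' | c A S'; A -> a a A' | c A'; S' -> b S' | ε; A' -> c A A' | c A' | ε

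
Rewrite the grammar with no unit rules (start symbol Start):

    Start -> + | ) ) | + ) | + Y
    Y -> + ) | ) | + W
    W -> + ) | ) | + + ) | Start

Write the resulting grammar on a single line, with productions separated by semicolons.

Unit pairs: W ⇒* {Start}.
For every A with A ⇒* B via unit rules, add B's non-unit alternatives to A; then delete every rule of the form X → Y.

Start -> + | ) ) | + ) | + Y; Y -> + ) | ) | + W; W -> + | ) ) | + ) | + Y | ) | + + )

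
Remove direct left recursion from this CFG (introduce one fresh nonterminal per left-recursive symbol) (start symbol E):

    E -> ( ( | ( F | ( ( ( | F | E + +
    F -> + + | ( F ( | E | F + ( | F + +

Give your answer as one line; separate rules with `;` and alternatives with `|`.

E -> ( ( E' | ( F E' | ( ( ( E' | F E'; F -> + + F' | ( F ( F' | E F'; E' -> + + E' | ε; F' -> + ( F' | + + F' | ε

Directly left-recursive nonterminals: E, F.
For E: α = {+ +}, β = {( (, ( F, ( ( (, F}. Rewrite as E → β E' and E' → α E' | ε.
For F: α = {+ (, + +}, β = {+ +, ( F (, E}. Rewrite as F → β F' and F' → α F' | ε.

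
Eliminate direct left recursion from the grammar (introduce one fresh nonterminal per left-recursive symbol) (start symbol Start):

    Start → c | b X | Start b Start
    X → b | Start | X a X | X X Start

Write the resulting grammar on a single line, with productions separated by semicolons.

Start → c Start1 | b X Start1; X → b X1 | Start X1; Start1 → b Start Start1 | ε; X1 → a X X1 | X Start X1 | ε

Directly left-recursive nonterminals: Start, X.
For Start: α = {b Start}, β = {c, b X}. Rewrite as Start → β Start1 and Start1 → α Start1 | ε.
For X: α = {a X, X Start}, β = {b, Start}. Rewrite as X → β X1 and X1 → α X1 | ε.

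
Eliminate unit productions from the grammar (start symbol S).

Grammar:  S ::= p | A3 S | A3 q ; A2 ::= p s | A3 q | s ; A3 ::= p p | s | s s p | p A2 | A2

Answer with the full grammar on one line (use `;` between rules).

Unit pairs: A3 ⇒* {A2}.
For every A with A ⇒* B via unit rules, add B's non-unit alternatives to A; then delete every rule of the form X → Y.

S ::= p | A3 S | A3 q; A2 ::= p s | A3 q | s; A3 ::= p s | A3 q | s | p p | s s p | p A2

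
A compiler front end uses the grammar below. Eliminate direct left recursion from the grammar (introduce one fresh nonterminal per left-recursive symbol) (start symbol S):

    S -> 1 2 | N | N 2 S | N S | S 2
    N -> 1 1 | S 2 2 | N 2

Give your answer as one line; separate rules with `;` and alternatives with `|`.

S, N are directly left-recursive.
For S: α = {2}, β = {1 2, N, N 2 S, N S}. Rewrite as S → β S' and S' → α S' | ε.
For N: α = {2}, β = {1 1, S 2 2}. Rewrite as N → β N' and N' → α N' | ε.

S -> 1 2 S' | N S' | N 2 S S' | N S S'; N -> 1 1 N' | S 2 2 N'; S' -> 2 S' | ε; N' -> 2 N' | ε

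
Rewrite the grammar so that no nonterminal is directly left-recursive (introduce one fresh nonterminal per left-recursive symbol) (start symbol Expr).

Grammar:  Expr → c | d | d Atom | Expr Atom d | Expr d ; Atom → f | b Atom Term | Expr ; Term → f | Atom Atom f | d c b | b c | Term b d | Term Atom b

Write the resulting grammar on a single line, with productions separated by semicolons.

Directly left-recursive nonterminals: Expr, Term.
For Expr: α = {Atom d, d}, β = {c, d, d Atom}. Rewrite as Expr → β Expr1 and Expr1 → α Expr1 | ε.
For Term: α = {b d, Atom b}, β = {f, Atom Atom f, d c b, b c}. Rewrite as Term → β Term1 and Term1 → α Term1 | ε.

Expr → c Expr1 | d Expr1 | d Atom Expr1; Atom → f | b Atom Term | Expr; Term → f Term1 | Atom Atom f Term1 | d c b Term1 | b c Term1; Expr1 → Atom d Expr1 | d Expr1 | ε; Term1 → b d Term1 | Atom b Term1 | ε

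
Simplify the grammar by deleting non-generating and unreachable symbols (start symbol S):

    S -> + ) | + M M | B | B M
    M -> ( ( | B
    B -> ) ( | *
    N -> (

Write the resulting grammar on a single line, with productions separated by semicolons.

S -> + ) | + M M | B | B M; M -> ( ( | B; B -> ) ( | *

Generating nonterminals: {B, M, N, S}.
Reachable from S after that: {B, M, S}.
Removed useless symbols: {N} and every production mentioning them.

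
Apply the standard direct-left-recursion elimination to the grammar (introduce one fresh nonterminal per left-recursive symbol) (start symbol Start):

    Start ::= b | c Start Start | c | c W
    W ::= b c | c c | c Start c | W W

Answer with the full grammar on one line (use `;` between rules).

Start ::= b | c Start Start | c | c W; W ::= b c W1 | c c W1 | c Start c W1; W1 ::= W W1 | ε

Directly left-recursive nonterminal: W.
For W: α = {W}, β = {b c, c c, c Start c}. Rewrite as W → β W1 and W1 → α W1 | ε.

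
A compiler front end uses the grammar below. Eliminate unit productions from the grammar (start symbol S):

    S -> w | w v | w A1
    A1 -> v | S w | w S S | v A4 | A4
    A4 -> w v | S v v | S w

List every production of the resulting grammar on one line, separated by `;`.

Unit pairs: A1 ⇒* {A4}.
For each unit pair (A, B), copy every non-unit production of B to A, then drop all unit productions.

S -> w | w v | w A1; A1 -> w v | S v v | S w | v | w S S | v A4; A4 -> w v | S v v | S w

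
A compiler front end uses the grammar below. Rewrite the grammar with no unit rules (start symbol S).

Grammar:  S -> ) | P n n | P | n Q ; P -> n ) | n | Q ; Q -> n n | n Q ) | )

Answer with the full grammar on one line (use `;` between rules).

Unit pairs: P ⇒* {Q}; S ⇒* {P, Q}.
For each unit pair (A, B), copy every non-unit production of B to A, then drop all unit productions.

S -> ) | P n n | n Q | n ) | n | n n | n Q ); P -> n ) | n | n n | n Q ) | ); Q -> n n | n Q ) | )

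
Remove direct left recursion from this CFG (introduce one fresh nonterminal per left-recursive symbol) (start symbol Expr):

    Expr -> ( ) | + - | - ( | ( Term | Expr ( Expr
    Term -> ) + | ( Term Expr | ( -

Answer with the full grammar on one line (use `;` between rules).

Left recursion appears on Expr.
For Expr: α = {( Expr}, β = {( ), + -, - (, ( Term}. Rewrite as Expr → β Expr1 and Expr1 → α Expr1 | ε.

Expr -> ( ) Expr1 | + - Expr1 | - ( Expr1 | ( Term Expr1; Term -> ) + | ( Term Expr | ( -; Expr1 -> ( Expr Expr1 | epsilon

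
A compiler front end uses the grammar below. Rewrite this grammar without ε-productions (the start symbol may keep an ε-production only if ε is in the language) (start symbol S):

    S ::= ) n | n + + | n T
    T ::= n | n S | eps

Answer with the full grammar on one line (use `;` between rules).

S ::= ) n | n + + | n T | n; T ::= n | n S

Nullable nonterminals: {T}.
ε ∉ L(G), so no ε-production is kept.
Add the nullable-subset variants: S → n T gives n T | n.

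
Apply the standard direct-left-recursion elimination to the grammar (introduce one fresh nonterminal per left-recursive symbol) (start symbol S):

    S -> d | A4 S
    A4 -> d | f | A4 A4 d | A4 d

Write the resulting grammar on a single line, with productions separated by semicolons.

Left recursion appears on A4.
For A4: α = {A4 d, d}, β = {d, f}. Rewrite as A4 → β A4' and A4' → α A4' | ε.

S -> d | A4 S; A4 -> d A4' | f A4'; A4' -> A4 d A4' | d A4' | ε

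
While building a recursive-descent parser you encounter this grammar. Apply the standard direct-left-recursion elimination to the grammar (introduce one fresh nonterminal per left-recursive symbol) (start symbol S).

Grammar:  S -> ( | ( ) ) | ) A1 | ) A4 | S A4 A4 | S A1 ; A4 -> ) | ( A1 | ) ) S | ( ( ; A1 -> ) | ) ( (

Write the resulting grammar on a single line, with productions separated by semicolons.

Directly left-recursive nonterminal: S.
For S: α = {A4 A4, A1}, β = {(, ( ) ), ) A1, ) A4}. Rewrite as S → β S' and S' → α S' | ε.

S -> ( S' | ( ) ) S' | ) A1 S' | ) A4 S'; A4 -> ) | ( A1 | ) ) S | ( (; A1 -> ) | ) ( (; S' -> A4 A4 S' | A1 S' | eps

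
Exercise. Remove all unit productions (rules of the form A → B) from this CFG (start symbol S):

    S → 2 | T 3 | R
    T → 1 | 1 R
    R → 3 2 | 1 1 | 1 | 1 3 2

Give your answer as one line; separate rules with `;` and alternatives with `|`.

S → 2 | T 3 | 3 2 | 1 1 | 1 | 1 3 2; T → 1 | 1 R; R → 3 2 | 1 1 | 1 | 1 3 2

Unit pairs: S ⇒* {R}.
Replace each nonterminal's rules with the union of the non-unit rules of every nonterminal it unit-derives.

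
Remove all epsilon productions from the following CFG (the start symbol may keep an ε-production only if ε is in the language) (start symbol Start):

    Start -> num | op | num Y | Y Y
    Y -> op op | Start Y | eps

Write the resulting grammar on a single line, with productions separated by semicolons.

The nullable symbols are {Start, Y}.
ε ∈ L(G) since Start is nullable, so keep Start → ε.
Add the nullable-subset variants: Start → Y Y gives Y Y | Y. Y → Start Y gives Start Y | Start.

Start -> num | op | num Y | Y Y | Y | ε; Y -> op op | Start Y | Start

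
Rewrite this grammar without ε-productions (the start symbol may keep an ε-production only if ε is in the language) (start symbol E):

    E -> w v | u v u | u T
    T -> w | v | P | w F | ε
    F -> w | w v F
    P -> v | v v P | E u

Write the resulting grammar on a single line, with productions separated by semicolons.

Nullable nonterminals: {T}.
ε ∉ L(G), so no ε-production is kept.
For each production, add variants omitting each subset of nullable occurrences: E → u T gives u T | u.

E -> w v | u v u | u T | u; T -> w | v | P | w F; F -> w | w v F; P -> v | v v P | E u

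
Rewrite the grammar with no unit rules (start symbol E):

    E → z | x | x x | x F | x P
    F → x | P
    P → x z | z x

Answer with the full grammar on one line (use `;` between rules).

E → z | x | x x | x F | x P; F → x | x z | z x; P → x z | z x

Unit pairs: F ⇒* {P}.
For every A with A ⇒* B via unit rules, add B's non-unit alternatives to A; then delete every rule of the form X → Y.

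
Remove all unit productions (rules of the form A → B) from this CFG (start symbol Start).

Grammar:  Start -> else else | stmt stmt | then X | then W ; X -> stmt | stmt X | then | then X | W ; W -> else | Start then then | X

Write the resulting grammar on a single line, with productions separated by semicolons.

Start -> else else | stmt stmt | then X | then W; X -> stmt | stmt X | then | then X | else | Start then then; W -> stmt | stmt X | then | then X | else | Start then then

Unit pairs: W ⇒* {X}; X ⇒* {W}.
For every A with A ⇒* B via unit rules, add B's non-unit alternatives to A; then delete every rule of the form X → Y.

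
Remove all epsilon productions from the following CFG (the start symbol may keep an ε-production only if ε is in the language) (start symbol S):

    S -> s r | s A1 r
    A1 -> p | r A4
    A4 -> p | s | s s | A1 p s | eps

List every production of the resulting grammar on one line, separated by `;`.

Nullable nonterminals: {A4}.
ε ∉ L(G), so no ε-production is kept.
Expand every rule over subsets of its nullable positions: A1 → r A4 gives r A4 | r.

S -> s r | s A1 r; A1 -> p | r A4 | r; A4 -> p | s | s s | A1 p s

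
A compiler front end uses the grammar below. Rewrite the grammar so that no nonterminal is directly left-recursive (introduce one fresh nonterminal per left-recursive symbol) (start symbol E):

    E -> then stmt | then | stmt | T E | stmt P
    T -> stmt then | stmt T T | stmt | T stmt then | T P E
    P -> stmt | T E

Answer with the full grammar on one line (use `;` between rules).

E -> then stmt | then | stmt | T E | stmt P; T -> stmt then T' | stmt T T T' | stmt T'; P -> stmt | T E; T' -> stmt then T' | P E T' | ε

T is directly left-recursive.
For T: α = {stmt then, P E}, β = {stmt then, stmt T T, stmt}. Rewrite as T → β T' and T' → α T' | ε.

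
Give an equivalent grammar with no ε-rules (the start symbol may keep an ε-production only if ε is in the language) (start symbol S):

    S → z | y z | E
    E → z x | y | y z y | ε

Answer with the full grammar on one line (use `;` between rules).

Nullable set = {E, S}.
ε ∈ L(G) since S is nullable, so keep S → ε.

S → z | y z | E | ε; E → z x | y | y z y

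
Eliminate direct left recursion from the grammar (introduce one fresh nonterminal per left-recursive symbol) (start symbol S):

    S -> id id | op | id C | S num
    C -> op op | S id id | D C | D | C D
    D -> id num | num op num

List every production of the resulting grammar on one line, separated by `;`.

Left recursion appears on S, C.
For S: α = {num}, β = {id id, op, id C}. Rewrite as S → β S' and S' → α S' | ε.
For C: α = {D}, β = {op op, S id id, D C, D}. Rewrite as C → β C' and C' → α C' | ε.

S -> id id S' | op S' | id C S'; C -> op op C' | S id id C' | D C C' | D C'; D -> id num | num op num; S' -> num S' | epsilon; C' -> D C' | epsilon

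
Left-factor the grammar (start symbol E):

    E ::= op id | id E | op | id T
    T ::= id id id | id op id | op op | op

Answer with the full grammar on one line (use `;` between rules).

E has alternatives sharing prefix 'op': factor to E → op E' with E' → id | ε.
E has alternatives sharing prefix 'id': factor to E → id E'' with E'' → E | T.
T has alternatives sharing prefix 'id': factor to T → id T' with T' → id id | op id.
T has alternatives sharing prefix 'op': factor to T → op T'' with T'' → op | ε.

E ::= op E' | id E''; T ::= id T' | op T''; E' ::= id | ε; E'' ::= E | T; T' ::= id id | op id; T'' ::= op | ε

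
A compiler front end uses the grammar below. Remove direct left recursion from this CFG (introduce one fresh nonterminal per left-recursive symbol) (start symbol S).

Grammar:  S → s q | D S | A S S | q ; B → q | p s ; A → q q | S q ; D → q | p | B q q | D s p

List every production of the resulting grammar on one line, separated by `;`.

D is directly left-recursive.
For D: α = {s p}, β = {q, p, B q q}. Rewrite as D → β D' and D' → α D' | ε.

S → s q | D S | A S S | q; B → q | p s; A → q q | S q; D → q D' | p D' | B q q D'; D' → s p D' | ε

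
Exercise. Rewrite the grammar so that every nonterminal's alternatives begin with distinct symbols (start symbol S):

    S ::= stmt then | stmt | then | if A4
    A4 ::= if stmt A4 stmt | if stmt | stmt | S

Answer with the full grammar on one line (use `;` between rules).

S has alternatives sharing prefix 'stmt': factor to S → stmt S' with S' → then | ε.
A4 has alternatives sharing prefix 'if stmt': factor to A4 → if stmt A4' with A4' → A4 stmt | ε.

S ::= then | if A4 | stmt S'; A4 ::= stmt | S | if stmt A4'; S' ::= then | ε; A4' ::= A4 stmt | ε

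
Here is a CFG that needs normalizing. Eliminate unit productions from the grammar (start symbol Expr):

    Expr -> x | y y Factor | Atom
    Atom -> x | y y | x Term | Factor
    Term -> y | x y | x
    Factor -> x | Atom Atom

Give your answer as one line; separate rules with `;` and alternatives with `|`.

Unit pairs: Atom ⇒* {Factor}; Expr ⇒* {Atom, Factor}.
For every A with A ⇒* B via unit rules, add B's non-unit alternatives to A; then delete every rule of the form X → Y.

Expr -> x | y y | x Term | Atom Atom | y y Factor; Atom -> x | y y | x Term | Atom Atom; Term -> y | x y | x; Factor -> x | Atom Atom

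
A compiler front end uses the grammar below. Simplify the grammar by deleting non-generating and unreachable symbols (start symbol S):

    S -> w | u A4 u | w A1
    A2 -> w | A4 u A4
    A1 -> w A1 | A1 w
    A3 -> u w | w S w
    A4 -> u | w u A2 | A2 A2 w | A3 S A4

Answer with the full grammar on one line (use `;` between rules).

S -> w | u A4 u; A2 -> w | A4 u A4; A3 -> u w | w S w; A4 -> u | w u A2 | A2 A2 w | A3 S A4

Generating nonterminals: {A2, A3, A4, S}.
Reachable from S after that: {A2, A3, A4, S}.
Removed useless symbols: {A1} and every production mentioning them.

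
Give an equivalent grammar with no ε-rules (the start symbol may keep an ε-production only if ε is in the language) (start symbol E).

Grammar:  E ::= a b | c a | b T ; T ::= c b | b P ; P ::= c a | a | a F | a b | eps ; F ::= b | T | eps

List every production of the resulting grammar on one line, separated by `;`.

E ::= a b | c a | b T; T ::= c b | b P | b; P ::= c a | a | a F | a b; F ::= b | T

Nullable nonterminals: {F, P}.
ε ∉ L(G), so no ε-production is kept.
Add the nullable-subset variants: T → b P gives b P | b.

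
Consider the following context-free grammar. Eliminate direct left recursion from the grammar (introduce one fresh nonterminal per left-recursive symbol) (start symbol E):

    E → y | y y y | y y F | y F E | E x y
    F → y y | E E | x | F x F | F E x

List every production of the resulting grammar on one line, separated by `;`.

Left recursion appears on E, F.
For E: α = {x y}, β = {y, y y y, y y F, y F E}. Rewrite as E → β E' and E' → α E' | ε.
For F: α = {x F, E x}, β = {y y, E E, x}. Rewrite as F → β F' and F' → α F' | ε.

E → y E' | y y y E' | y y F E' | y F E E'; F → y y F' | E E F' | x F'; E' → x y E' | ε; F' → x F F' | E x F' | ε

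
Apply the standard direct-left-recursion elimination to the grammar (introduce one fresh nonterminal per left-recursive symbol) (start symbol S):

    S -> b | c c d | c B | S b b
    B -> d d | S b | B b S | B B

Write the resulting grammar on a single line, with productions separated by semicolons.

S -> b S' | c c d S' | c B S'; B -> d d B' | S b B'; S' -> b b S' | ε; B' -> b S B' | B B' | ε

S, B are directly left-recursive.
For S: α = {b b}, β = {b, c c d, c B}. Rewrite as S → β S' and S' → α S' | ε.
For B: α = {b S, B}, β = {d d, S b}. Rewrite as B → β B' and B' → α B' | ε.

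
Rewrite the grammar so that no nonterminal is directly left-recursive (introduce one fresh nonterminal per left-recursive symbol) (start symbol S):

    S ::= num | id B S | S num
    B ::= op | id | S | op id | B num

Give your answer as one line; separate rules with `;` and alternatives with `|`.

Left recursion appears on S, B.
For S: α = {num}, β = {num, id B S}. Rewrite as S → β S' and S' → α S' | ε.
For B: α = {num}, β = {op, id, S, op id}. Rewrite as B → β B' and B' → α B' | ε.

S ::= num S' | id B S S'; B ::= op B' | id B' | S B' | op id B'; S' ::= num S' | ε; B' ::= num B' | ε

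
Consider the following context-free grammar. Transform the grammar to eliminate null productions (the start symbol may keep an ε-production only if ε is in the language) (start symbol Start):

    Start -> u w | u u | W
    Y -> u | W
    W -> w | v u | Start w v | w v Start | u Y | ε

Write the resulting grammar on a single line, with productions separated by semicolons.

Nullable nonterminals: {Start, W, Y}.
ε ∈ L(G) since Start is nullable, so keep Start → ε.
Add the nullable-subset variants: W → Start w v gives Start w v | w v. W → u Y gives u Y | u.

Start -> u w | u u | W | ε; Y -> u | W; W -> w | v u | Start w v | w v | w v Start | u Y | u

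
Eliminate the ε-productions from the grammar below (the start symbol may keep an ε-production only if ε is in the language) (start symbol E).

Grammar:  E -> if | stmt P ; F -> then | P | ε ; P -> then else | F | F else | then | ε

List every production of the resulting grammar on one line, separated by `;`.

E -> if | stmt P | stmt; F -> then | P; P -> then else | F | F else | else | then

Nullable set = {F, P}.
ε ∉ L(G), so no ε-production is kept.
For each production, add variants omitting each subset of nullable occurrences: E → stmt P gives stmt P | stmt. P → F else gives F else | else.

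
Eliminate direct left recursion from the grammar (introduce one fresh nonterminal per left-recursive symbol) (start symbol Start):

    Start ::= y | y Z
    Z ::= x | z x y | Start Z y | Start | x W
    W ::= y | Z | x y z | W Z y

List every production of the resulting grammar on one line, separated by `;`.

Start ::= y | y Z; Z ::= x | z x y | Start Z y | Start | x W; W ::= y W1 | Z W1 | x y z W1; W1 ::= Z y W1 | epsilon

Directly left-recursive nonterminal: W.
For W: α = {Z y}, β = {y, Z, x y z}. Rewrite as W → β W1 and W1 → α W1 | ε.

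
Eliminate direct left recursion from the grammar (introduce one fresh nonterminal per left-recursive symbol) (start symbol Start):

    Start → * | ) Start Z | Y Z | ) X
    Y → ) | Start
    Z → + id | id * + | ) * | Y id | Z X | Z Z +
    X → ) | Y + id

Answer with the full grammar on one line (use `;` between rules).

Left recursion appears on Z.
For Z: α = {X, Z +}, β = {+ id, id * +, ) *, Y id}. Rewrite as Z → β Z1 and Z1 → α Z1 | ε.

Start → * | ) Start Z | Y Z | ) X; Y → ) | Start; Z → + id Z1 | id * + Z1 | ) * Z1 | Y id Z1; X → ) | Y + id; Z1 → X Z1 | Z + Z1 | eps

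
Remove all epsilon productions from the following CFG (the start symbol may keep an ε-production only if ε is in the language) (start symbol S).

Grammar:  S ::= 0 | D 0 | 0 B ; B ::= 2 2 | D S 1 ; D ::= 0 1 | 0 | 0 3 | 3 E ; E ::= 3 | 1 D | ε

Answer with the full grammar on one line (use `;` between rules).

S ::= 0 | D 0 | 0 B; B ::= 2 2 | D S 1; D ::= 0 1 | 0 | 0 3 | 3 E | 3; E ::= 3 | 1 D

Nullable set = {E}.
ε ∉ L(G), so no ε-production is kept.
For each production, add variants omitting each subset of nullable occurrences: D → 3 E gives 3 E | 3.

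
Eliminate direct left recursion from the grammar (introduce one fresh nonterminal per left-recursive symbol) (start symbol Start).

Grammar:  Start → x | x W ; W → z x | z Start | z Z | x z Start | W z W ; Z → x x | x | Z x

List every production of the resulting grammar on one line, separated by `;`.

Start → x | x W; W → z x W1 | z Start W1 | z Z W1 | x z Start W1; Z → x x Z1 | x Z1; W1 → z W W1 | ε; Z1 → x Z1 | ε

Left recursion appears on W, Z.
For W: α = {z W}, β = {z x, z Start, z Z, x z Start}. Rewrite as W → β W1 and W1 → α W1 | ε.
For Z: α = {x}, β = {x x, x}. Rewrite as Z → β Z1 and Z1 → α Z1 | ε.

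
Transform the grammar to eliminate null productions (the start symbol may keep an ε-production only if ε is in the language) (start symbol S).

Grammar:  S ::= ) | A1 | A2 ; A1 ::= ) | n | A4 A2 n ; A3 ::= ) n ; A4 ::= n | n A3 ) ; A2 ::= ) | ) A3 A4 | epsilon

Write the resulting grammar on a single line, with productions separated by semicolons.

S ::= ) | A1 | A2 | epsilon; A1 ::= ) | n | A4 A2 n | A4 n; A3 ::= ) n; A4 ::= n | n A3 ); A2 ::= ) | ) A3 A4

The nullable symbols are {A2, S}.
ε ∈ L(G) since S is nullable, so keep S → ε.
For each production, add variants omitting each subset of nullable occurrences: A1 → A4 A2 n gives A4 A2 n | A4 n.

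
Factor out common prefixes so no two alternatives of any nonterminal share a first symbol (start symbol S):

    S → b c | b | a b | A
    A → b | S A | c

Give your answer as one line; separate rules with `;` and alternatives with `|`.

S has alternatives sharing prefix 'b': factor to S → b S' with S' → c | ε.

S → a b | A | b S'; A → b | S A | c; S' → c | ε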